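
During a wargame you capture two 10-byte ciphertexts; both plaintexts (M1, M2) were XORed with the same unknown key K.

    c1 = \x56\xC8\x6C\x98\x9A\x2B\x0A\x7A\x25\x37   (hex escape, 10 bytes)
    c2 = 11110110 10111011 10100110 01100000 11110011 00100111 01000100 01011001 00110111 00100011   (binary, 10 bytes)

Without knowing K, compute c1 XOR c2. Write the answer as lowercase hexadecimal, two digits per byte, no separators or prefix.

a073caf8690c4e231214

c1 ⊕ c2 = (M1 ⊕ K) ⊕ (M2 ⊕ K) = M1 ⊕ M2 — the shared key cancels under XOR.
byte 0:  86 ⊕ 246 = 160
byte 1: 200 ⊕ 187 = 115
byte 2: 108 ⊕ 166 = 202
byte 3: 152 ⊕  96 = 248
byte 4: 154 ⊕ 243 = 105
byte 5:  43 ⊕  39 =  12
byte 6:  10 ⊕  68 =  78
byte 7: 122 ⊕  89 =  35
byte 8:  37 ⊕  55 =  18
byte 9:  55 ⊕  35 =  20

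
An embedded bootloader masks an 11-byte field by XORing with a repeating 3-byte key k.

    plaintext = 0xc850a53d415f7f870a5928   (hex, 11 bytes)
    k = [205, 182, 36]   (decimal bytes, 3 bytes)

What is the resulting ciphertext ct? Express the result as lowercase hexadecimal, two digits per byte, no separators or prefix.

05e681f0f77bb2312e949e

The 3-byte key repeats, so the effective keystream is cd b6 24 cd b6 24 cd b6 24 cd b6.
byte 0: c8 XOR cd = 05
byte 1: 50 XOR b6 = e6
byte 2: a5 XOR 24 = 81
byte 3: 3d XOR cd = f0
byte 4: 41 XOR b6 = f7
byte 5: 5f XOR 24 = 7b
byte 6: 7f XOR cd = b2
byte 7: 87 XOR b6 = 31
byte 8: 0a XOR 24 = 2e
byte 9: 59 XOR cd = 94
byte 10: 28 XOR b6 = 9e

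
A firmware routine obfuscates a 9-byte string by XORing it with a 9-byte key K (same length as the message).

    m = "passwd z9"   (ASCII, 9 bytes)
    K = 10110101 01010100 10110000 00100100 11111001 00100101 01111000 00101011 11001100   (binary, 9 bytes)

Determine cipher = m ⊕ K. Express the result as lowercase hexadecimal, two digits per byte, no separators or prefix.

c535c3578e415851f5

70 ^ b5 = c5
61 ^ 54 = 35
73 ^ b0 = c3
73 ^ 24 = 57
77 ^ f9 = 8e
64 ^ 25 = 41
20 ^ 78 = 58
7a ^ 2b = 51
39 ^ cc = f5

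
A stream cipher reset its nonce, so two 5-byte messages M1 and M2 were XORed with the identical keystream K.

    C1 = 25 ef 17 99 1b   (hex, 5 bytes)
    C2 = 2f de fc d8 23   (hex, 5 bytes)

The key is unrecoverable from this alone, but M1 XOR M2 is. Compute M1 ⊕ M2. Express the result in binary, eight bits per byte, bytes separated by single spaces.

00001010 00110001 11101011 01000001 00111000

C1 ⊕ C2 = (M1 ⊕ K) ⊕ (M2 ⊕ K) = M1 ⊕ M2 — the shared key cancels under XOR.
 37 ^  47 =  10
239 ^ 222 =  49
 23 ^ 252 = 235
153 ^ 216 =  65
 27 ^  35 =  56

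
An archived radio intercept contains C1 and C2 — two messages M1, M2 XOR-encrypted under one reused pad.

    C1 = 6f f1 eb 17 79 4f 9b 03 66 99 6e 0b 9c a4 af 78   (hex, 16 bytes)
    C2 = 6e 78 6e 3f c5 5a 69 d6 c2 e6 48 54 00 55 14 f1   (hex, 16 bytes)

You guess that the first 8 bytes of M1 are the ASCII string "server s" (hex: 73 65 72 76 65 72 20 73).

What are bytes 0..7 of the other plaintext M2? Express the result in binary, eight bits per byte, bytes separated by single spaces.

First, C1 ⊕ C2 = (M1 ⊕ K) ⊕ (M2 ⊕ K) = M1 ⊕ M2, so the key drops out. Then M2 = (M1 ⊕ M2) ⊕ M1 over the first 8 bytes.
byte 0: (6f XOR 6e) XOR 73 = 01 XOR 73 = 72
byte 1: (f1 XOR 78) XOR 65 = 89 XOR 65 = ec
byte 2: (eb XOR 6e) XOR 72 = 85 XOR 72 = f7
byte 3: (17 XOR 3f) XOR 76 = 28 XOR 76 = 5e
byte 4: (79 XOR c5) XOR 65 = bc XOR 65 = d9
byte 5: (4f XOR 5a) XOR 72 = 15 XOR 72 = 67
byte 6: (9b XOR 69) XOR 20 = f2 XOR 20 = d2
byte 7: (03 XOR d6) XOR 73 = d5 XOR 73 = a6

01110010 11101100 11110111 01011110 11011001 01100111 11010010 10100110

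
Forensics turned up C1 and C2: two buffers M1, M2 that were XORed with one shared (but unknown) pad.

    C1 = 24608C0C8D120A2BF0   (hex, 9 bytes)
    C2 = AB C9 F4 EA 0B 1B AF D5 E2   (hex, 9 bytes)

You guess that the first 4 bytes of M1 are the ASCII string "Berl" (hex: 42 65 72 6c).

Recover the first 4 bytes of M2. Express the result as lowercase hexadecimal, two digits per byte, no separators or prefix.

First, C1 ⊕ C2 = (M1 ⊕ K) ⊕ (M2 ⊕ K) = M1 ⊕ M2, so the key drops out. Then M2 = (M1 ⊕ M2) ⊕ M1 over the first 4 bytes.
byte 0: (24 xor ab) xor 42 = 8f xor 42 = cd
byte 1: (60 xor c9) xor 65 = a9 xor 65 = cc
byte 2: (8c xor f4) xor 72 = 78 xor 72 = 0a
byte 3: (0c xor ea) xor 6c = e6 xor 6c = 8a

cdcc0a8a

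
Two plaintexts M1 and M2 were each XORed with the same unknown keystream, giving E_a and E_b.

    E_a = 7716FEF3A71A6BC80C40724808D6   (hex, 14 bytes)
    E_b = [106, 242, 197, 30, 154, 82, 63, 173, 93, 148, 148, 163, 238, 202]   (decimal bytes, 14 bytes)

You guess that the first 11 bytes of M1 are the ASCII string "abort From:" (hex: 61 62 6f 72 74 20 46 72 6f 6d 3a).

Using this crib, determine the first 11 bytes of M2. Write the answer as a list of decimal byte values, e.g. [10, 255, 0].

[124, 134, 84, 159, 73, 104, 18, 23, 62, 185, 220]

First, E_a ⊕ E_b = (M1 ⊕ K) ⊕ (M2 ⊕ K) = M1 ⊕ M2, so the key drops out. Then M2 = (M1 ⊕ M2) ⊕ M1 over the first 11 bytes.
byte 0: (77 XOR 6a) XOR 61 = 1d XOR 61 = 7c
byte 1: (16 XOR f2) XOR 62 = e4 XOR 62 = 86
byte 2: (fe XOR c5) XOR 6f = 3b XOR 6f = 54
byte 3: (f3 XOR 1e) XOR 72 = ed XOR 72 = 9f
byte 4: (a7 XOR 9a) XOR 74 = 3d XOR 74 = 49
byte 5: (1a XOR 52) XOR 20 = 48 XOR 20 = 68
byte 6: (6b XOR 3f) XOR 46 = 54 XOR 46 = 12
byte 7: (c8 XOR ad) XOR 72 = 65 XOR 72 = 17
byte 8: (0c XOR 5d) XOR 6f = 51 XOR 6f = 3e
byte 9: (40 XOR 94) XOR 6d = d4 XOR 6d = b9
byte 10: (72 XOR 94) XOR 3a = e6 XOR 3a = dc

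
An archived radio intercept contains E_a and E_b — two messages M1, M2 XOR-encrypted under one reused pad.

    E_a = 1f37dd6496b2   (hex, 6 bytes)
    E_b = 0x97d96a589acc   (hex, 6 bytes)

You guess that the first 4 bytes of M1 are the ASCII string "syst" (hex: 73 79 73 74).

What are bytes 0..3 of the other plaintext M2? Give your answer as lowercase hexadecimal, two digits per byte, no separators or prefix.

First, E_a ⊕ E_b = (M1 ⊕ K) ⊕ (M2 ⊕ K) = M1 ⊕ M2, so the key drops out. Then M2 = (M1 ⊕ M2) ⊕ M1 over the first 4 bytes.
byte 0: (1f xor 97) xor 73 = 88 xor 73 = fb
byte 1: (37 xor d9) xor 79 = ee xor 79 = 97
byte 2: (dd xor 6a) xor 73 = b7 xor 73 = c4
byte 3: (64 xor 58) xor 74 = 3c xor 74 = 48

fb97c448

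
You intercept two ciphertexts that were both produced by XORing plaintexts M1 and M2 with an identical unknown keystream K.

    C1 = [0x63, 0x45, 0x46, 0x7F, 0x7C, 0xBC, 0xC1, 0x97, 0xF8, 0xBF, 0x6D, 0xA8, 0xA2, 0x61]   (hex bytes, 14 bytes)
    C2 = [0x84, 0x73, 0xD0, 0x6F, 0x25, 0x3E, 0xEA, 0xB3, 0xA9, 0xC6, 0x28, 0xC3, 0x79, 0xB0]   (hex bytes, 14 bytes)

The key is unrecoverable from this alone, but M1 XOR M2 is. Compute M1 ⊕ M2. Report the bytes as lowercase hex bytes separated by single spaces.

C1 ⊕ C2 = (M1 ⊕ K) ⊕ (M2 ⊕ K) = M1 ⊕ M2 — the shared key cancels under XOR.
63 ⊕ 84 = e7
45 ⊕ 73 = 36
46 ⊕ d0 = 96
7f ⊕ 6f = 10
7c ⊕ 25 = 59
bc ⊕ 3e = 82
c1 ⊕ ea = 2b
97 ⊕ b3 = 24
f8 ⊕ a9 = 51
bf ⊕ c6 = 79
6d ⊕ 28 = 45
a8 ⊕ c3 = 6b
a2 ⊕ 79 = db
61 ⊕ b0 = d1

e7 36 96 10 59 82 2b 24 51 79 45 6b db d1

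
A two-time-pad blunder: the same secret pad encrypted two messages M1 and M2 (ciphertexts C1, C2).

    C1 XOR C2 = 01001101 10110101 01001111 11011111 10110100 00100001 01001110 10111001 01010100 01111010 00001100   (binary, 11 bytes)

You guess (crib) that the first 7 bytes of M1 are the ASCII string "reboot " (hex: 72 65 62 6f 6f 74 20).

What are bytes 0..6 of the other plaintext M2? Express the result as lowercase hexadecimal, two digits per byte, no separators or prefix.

3fd02db0db556e

Since C1 ⊕ C2 = M1 ⊕ M2, XORing with the guessed M1 bytes yields the corresponding M2 bytes: M2 = (C1 ⊕ C2) ⊕ M1.
01001101 XOR 01110010 = 00111111
10110101 XOR 01100101 = 11010000
01001111 XOR 01100010 = 00101101
11011111 XOR 01101111 = 10110000
10110100 XOR 01101111 = 11011011
00100001 XOR 01110100 = 01010101
01001110 XOR 00100000 = 01101110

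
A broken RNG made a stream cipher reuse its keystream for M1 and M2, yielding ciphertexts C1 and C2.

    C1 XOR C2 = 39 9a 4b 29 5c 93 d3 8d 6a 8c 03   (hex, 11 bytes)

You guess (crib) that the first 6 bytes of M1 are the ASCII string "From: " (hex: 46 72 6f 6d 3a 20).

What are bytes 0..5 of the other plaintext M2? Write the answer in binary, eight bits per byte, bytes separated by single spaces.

01111111 11101000 00100100 01000100 01100110 10110011

Since C1 ⊕ C2 = M1 ⊕ M2, XORing with the guessed M1 bytes yields the corresponding M2 bytes: M2 = (C1 ⊕ C2) ⊕ M1.
byte 0: 39 xor 46 = 7f
byte 1: 9a xor 72 = e8
byte 2: 4b xor 6f = 24
byte 3: 29 xor 6d = 44
byte 4: 5c xor 3a = 66
byte 5: 93 xor 20 = b3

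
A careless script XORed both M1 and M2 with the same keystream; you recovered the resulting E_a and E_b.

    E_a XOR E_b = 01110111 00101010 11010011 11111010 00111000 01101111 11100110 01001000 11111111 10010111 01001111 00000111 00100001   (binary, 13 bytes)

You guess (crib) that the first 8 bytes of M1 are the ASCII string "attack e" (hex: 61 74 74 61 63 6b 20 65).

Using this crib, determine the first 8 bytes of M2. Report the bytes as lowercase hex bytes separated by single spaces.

Since E_a ⊕ E_b = M1 ⊕ M2, XORing with the guessed M1 bytes yields the corresponding M2 bytes: M2 = (E_a ⊕ E_b) ⊕ M1.
byte 0: 77 XOR 61 = 16
byte 1: 2a XOR 74 = 5e
byte 2: d3 XOR 74 = a7
byte 3: fa XOR 61 = 9b
byte 4: 38 XOR 63 = 5b
byte 5: 6f XOR 6b = 04
byte 6: e6 XOR 20 = c6
byte 7: 48 XOR 65 = 2d

16 5e a7 9b 5b 04 c6 2d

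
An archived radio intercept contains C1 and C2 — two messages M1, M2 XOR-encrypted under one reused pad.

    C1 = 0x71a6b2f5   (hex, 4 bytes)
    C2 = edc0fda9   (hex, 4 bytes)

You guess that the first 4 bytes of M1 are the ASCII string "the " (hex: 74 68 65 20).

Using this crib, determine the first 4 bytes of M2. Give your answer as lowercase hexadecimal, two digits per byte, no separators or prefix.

e80e2a7c

First, C1 ⊕ C2 = (M1 ⊕ K) ⊕ (M2 ⊕ K) = M1 ⊕ M2, so the key drops out. Then M2 = (M1 ⊕ M2) ⊕ M1 over the first 4 bytes.
byte 0: (71 ^ ed) ^ 74 = 9c ^ 74 = e8
byte 1: (a6 ^ c0) ^ 68 = 66 ^ 68 = 0e
byte 2: (b2 ^ fd) ^ 65 = 4f ^ 65 = 2a
byte 3: (f5 ^ a9) ^ 20 = 5c ^ 20 = 7c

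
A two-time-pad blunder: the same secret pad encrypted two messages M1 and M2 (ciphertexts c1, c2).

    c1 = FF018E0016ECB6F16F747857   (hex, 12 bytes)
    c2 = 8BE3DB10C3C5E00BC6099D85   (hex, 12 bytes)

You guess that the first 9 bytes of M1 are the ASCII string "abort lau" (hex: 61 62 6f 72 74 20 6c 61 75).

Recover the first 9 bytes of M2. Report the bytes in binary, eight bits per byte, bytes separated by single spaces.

00010101 10000000 00111010 01100010 10100001 00001001 00111010 10011011 11011100

First, c1 ⊕ c2 = (M1 ⊕ K) ⊕ (M2 ⊕ K) = M1 ⊕ M2, so the key drops out. Then M2 = (M1 ⊕ M2) ⊕ M1 over the first 9 bytes.
byte 0: (ff ^ 8b) ^ 61 = 74 ^ 61 = 15
byte 1: (01 ^ e3) ^ 62 = e2 ^ 62 = 80
byte 2: (8e ^ db) ^ 6f = 55 ^ 6f = 3a
byte 3: (00 ^ 10) ^ 72 = 10 ^ 72 = 62
byte 4: (16 ^ c3) ^ 74 = d5 ^ 74 = a1
byte 5: (ec ^ c5) ^ 20 = 29 ^ 20 = 09
byte 6: (b6 ^ e0) ^ 6c = 56 ^ 6c = 3a
byte 7: (f1 ^ 0b) ^ 61 = fa ^ 61 = 9b
byte 8: (6f ^ c6) ^ 75 = a9 ^ 75 = dc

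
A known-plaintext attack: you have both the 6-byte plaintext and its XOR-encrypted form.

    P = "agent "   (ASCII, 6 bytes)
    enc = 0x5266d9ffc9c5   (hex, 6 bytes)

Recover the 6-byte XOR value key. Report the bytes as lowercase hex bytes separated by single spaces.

Since enc = P ⊕ key, XORing both sides with P gives key = P ⊕ enc.
61 XOR 52 = 33
67 XOR 66 = 01
65 XOR d9 = bc
6e XOR ff = 91
74 XOR c9 = bd
20 XOR c5 = e5

33 01 bc 91 bd e5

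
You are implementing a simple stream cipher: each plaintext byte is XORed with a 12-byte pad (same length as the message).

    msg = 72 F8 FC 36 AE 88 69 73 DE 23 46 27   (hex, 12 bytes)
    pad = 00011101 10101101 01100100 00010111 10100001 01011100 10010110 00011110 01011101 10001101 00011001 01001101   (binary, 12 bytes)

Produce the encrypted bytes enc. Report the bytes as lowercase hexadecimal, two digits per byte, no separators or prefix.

01110010 xor 00011101 = 01101111
11111000 xor 10101101 = 01010101
11111100 xor 01100100 = 10011000
00110110 xor 00010111 = 00100001
10101110 xor 10100001 = 00001111
10001000 xor 01011100 = 11010100
01101001 xor 10010110 = 11111111
01110011 xor 00011110 = 01101101
11011110 xor 01011101 = 10000011
00100011 xor 10001101 = 10101110
01000110 xor 00011001 = 01011111
00100111 xor 01001101 = 01101010

6f5598210fd4ff6d83ae5f6a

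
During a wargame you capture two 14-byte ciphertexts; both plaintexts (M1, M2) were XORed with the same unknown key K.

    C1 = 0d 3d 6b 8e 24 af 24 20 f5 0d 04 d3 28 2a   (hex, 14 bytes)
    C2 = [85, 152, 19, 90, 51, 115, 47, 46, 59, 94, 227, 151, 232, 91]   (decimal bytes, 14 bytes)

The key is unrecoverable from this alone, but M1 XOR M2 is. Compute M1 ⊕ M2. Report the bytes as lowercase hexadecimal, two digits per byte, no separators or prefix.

C1 ⊕ C2 = (M1 ⊕ K) ⊕ (M2 ⊕ K) = M1 ⊕ M2 — the shared key cancels under XOR.
0d ^ 55 = 58
3d ^ 98 = a5
6b ^ 13 = 78
8e ^ 5a = d4
24 ^ 33 = 17
af ^ 73 = dc
24 ^ 2f = 0b
20 ^ 2e = 0e
f5 ^ 3b = ce
0d ^ 5e = 53
04 ^ e3 = e7
d3 ^ 97 = 44
28 ^ e8 = c0
2a ^ 5b = 71

58a578d417dc0b0ece53e744c071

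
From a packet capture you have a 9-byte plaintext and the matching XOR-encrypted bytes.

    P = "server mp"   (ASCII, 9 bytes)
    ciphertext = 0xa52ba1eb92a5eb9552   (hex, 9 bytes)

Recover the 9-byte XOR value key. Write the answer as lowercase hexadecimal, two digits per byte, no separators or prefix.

d64ed39df7d7cbf822

Since ciphertext = P ⊕ key, XORing both sides with P gives key = P ⊕ ciphertext.
byte 0: 73 ^ a5 = d6
byte 1: 65 ^ 2b = 4e
byte 2: 72 ^ a1 = d3
byte 3: 76 ^ eb = 9d
byte 4: 65 ^ 92 = f7
byte 5: 72 ^ a5 = d7
byte 6: 20 ^ eb = cb
byte 7: 6d ^ 95 = f8
byte 8: 70 ^ 52 = 22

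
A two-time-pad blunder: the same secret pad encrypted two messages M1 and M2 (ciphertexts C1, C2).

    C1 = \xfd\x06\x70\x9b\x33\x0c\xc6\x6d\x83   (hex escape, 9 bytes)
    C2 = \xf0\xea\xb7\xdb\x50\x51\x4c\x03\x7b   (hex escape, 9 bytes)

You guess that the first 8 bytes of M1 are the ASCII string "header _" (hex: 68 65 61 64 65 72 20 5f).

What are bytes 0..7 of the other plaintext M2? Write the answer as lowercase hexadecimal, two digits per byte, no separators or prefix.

6589a624062faa31

First, C1 ⊕ C2 = (M1 ⊕ K) ⊕ (M2 ⊕ K) = M1 ⊕ M2, so the key drops out. Then M2 = (M1 ⊕ M2) ⊕ M1 over the first 8 bytes.
byte 0: (fd xor f0) xor 68 = 0d xor 68 = 65
byte 1: (06 xor ea) xor 65 = ec xor 65 = 89
byte 2: (70 xor b7) xor 61 = c7 xor 61 = a6
byte 3: (9b xor db) xor 64 = 40 xor 64 = 24
byte 4: (33 xor 50) xor 65 = 63 xor 65 = 06
byte 5: (0c xor 51) xor 72 = 5d xor 72 = 2f
byte 6: (c6 xor 4c) xor 20 = 8a xor 20 = aa
byte 7: (6d xor 03) xor 5f = 6e xor 5f = 31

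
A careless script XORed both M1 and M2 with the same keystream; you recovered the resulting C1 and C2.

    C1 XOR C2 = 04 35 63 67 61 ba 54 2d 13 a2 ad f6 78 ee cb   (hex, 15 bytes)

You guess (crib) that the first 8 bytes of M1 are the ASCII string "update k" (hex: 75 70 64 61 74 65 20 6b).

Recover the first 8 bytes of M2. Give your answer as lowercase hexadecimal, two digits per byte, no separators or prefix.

Since C1 ⊕ C2 = M1 ⊕ M2, XORing with the guessed M1 bytes yields the corresponding M2 bytes: M2 = (C1 ⊕ C2) ⊕ M1.
04 xor 75 = 71
35 xor 70 = 45
63 xor 64 = 07
67 xor 61 = 06
61 xor 74 = 15
ba xor 65 = df
54 xor 20 = 74
2d xor 6b = 46

7145070615df7446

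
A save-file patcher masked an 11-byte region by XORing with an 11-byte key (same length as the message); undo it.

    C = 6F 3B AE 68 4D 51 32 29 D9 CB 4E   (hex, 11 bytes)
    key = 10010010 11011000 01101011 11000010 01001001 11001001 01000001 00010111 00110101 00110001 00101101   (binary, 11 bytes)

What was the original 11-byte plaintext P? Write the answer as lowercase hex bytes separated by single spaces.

fd e3 c5 aa 04 98 73 3e ec fa 63

6f ⊕ 92 = fd
3b ⊕ d8 = e3
ae ⊕ 6b = c5
68 ⊕ c2 = aa
4d ⊕ 49 = 04
51 ⊕ c9 = 98
32 ⊕ 41 = 73
29 ⊕ 17 = 3e
d9 ⊕ 35 = ec
cb ⊕ 31 = fa
4e ⊕ 2d = 63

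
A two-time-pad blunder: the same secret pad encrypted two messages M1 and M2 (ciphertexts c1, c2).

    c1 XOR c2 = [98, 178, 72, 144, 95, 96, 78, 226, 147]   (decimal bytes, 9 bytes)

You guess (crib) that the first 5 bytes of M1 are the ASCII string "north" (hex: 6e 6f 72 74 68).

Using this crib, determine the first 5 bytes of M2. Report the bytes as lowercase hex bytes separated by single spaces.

Since c1 ⊕ c2 = M1 ⊕ M2, XORing with the guessed M1 bytes yields the corresponding M2 bytes: M2 = (c1 ⊕ c2) ⊕ M1.
byte 0: 62 xor 6e = 0c
byte 1: b2 xor 6f = dd
byte 2: 48 xor 72 = 3a
byte 3: 90 xor 74 = e4
byte 4: 5f xor 68 = 37

0c dd 3a e4 37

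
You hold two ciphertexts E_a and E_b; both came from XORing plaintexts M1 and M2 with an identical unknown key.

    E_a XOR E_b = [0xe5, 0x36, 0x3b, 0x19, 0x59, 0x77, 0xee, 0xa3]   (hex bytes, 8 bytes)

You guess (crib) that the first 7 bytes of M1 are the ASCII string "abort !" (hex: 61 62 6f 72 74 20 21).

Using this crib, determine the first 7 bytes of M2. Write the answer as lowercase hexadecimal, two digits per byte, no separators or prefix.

Since E_a ⊕ E_b = M1 ⊕ M2, XORing with the guessed M1 bytes yields the corresponding M2 bytes: M2 = (E_a ⊕ E_b) ⊕ M1.
11100101 xor 01100001 = 10000100
00110110 xor 01100010 = 01010100
00111011 xor 01101111 = 01010100
00011001 xor 01110010 = 01101011
01011001 xor 01110100 = 00101101
01110111 xor 00100000 = 01010111
11101110 xor 00100001 = 11001111

8454546b2d57cf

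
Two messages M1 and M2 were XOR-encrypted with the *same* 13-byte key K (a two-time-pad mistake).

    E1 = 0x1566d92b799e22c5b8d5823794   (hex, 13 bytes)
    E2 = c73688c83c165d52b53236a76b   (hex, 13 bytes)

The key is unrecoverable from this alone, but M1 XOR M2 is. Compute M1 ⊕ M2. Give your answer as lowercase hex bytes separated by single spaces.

d2 50 51 e3 45 88 7f 97 0d e7 b4 90 ff

E1 ⊕ E2 = (M1 ⊕ K) ⊕ (M2 ⊕ K) = M1 ⊕ M2 — the shared key cancels under XOR.
15 xor c7 = d2
66 xor 36 = 50
d9 xor 88 = 51
2b xor c8 = e3
79 xor 3c = 45
9e xor 16 = 88
22 xor 5d = 7f
c5 xor 52 = 97
b8 xor b5 = 0d
d5 xor 32 = e7
82 xor 36 = b4
37 xor a7 = 90
94 xor 6b = ff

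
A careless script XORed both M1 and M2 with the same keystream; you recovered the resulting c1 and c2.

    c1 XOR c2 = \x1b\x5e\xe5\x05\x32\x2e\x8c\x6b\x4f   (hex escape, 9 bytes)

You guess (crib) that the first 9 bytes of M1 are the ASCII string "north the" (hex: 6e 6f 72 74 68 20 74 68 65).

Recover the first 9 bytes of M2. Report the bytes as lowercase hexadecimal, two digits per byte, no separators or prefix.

Since c1 ⊕ c2 = M1 ⊕ M2, XORing with the guessed M1 bytes yields the corresponding M2 bytes: M2 = (c1 ⊕ c2) ⊕ M1.
byte 0: 00011011 ^ 01101110 = 01110101
byte 1: 01011110 ^ 01101111 = 00110001
byte 2: 11100101 ^ 01110010 = 10010111
byte 3: 00000101 ^ 01110100 = 01110001
byte 4: 00110010 ^ 01101000 = 01011010
byte 5: 00101110 ^ 00100000 = 00001110
byte 6: 10001100 ^ 01110100 = 11111000
byte 7: 01101011 ^ 01101000 = 00000011
byte 8: 01001111 ^ 01100101 = 00101010

753197715a0ef8032a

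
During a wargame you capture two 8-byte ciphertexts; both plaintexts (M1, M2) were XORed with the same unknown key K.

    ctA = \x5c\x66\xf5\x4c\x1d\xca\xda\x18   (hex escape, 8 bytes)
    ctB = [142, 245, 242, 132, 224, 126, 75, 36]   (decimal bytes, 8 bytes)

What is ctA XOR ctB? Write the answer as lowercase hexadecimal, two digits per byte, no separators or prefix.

d29307c8fdb4913c

ctA ⊕ ctB = (M1 ⊕ K) ⊕ (M2 ⊕ K) = M1 ⊕ M2 — the shared key cancels under XOR.
5c xor 8e = d2
66 xor f5 = 93
f5 xor f2 = 07
4c xor 84 = c8
1d xor e0 = fd
ca xor 7e = b4
da xor 4b = 91
18 xor 24 = 3c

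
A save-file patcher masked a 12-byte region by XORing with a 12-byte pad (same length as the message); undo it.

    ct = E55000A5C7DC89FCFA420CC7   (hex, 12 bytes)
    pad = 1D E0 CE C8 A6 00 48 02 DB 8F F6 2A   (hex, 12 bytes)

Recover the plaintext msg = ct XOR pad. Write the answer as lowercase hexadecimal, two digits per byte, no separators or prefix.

f8b0ce6d61dcc1fe21cdfaed

XOR is its own inverse, so applying the key byte-wise gives the result directly.
byte 0: e5 ⊕ 1d = f8
byte 1: 50 ⊕ e0 = b0
byte 2: 00 ⊕ ce = ce
byte 3: a5 ⊕ c8 = 6d
byte 4: c7 ⊕ a6 = 61
byte 5: dc ⊕ 00 = dc
byte 6: 89 ⊕ 48 = c1
byte 7: fc ⊕ 02 = fe
byte 8: fa ⊕ db = 21
byte 9: 42 ⊕ 8f = cd
byte 10: 0c ⊕ f6 = fa
byte 11: c7 ⊕ 2a = ed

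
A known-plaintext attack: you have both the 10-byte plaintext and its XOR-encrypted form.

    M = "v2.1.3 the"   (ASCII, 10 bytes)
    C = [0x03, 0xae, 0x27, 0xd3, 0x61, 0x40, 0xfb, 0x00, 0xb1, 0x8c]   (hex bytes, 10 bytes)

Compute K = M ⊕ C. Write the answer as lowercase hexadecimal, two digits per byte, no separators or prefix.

759c09e24f73db74d9e9

Since C = M ⊕ K, XORing both sides with M gives K = M ⊕ C.
118 ^   3 = 117
 50 ^ 174 = 156
 46 ^  39 =   9
 49 ^ 211 = 226
 46 ^  97 =  79
 51 ^  64 = 115
 32 ^ 251 = 219
116 ^   0 = 116
104 ^ 177 = 217
101 ^ 140 = 233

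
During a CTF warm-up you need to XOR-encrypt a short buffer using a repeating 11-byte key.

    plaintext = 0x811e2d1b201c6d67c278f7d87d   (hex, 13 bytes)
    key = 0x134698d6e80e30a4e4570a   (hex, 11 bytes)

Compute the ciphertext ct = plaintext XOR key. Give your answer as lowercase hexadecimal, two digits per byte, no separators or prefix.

The 11-byte key repeats, so the effective keystream is 13 46 98 d6 e8 0e 30 a4 e4 57 0a 13 46.
byte 0: 81 ⊕ 13 = 92
byte 1: 1e ⊕ 46 = 58
byte 2: 2d ⊕ 98 = b5
byte 3: 1b ⊕ d6 = cd
byte 4: 20 ⊕ e8 = c8
byte 5: 1c ⊕ 0e = 12
byte 6: 6d ⊕ 30 = 5d
byte 7: 67 ⊕ a4 = c3
byte 8: c2 ⊕ e4 = 26
byte 9: 78 ⊕ 57 = 2f
byte 10: f7 ⊕ 0a = fd
byte 11: d8 ⊕ 13 = cb
byte 12: 7d ⊕ 46 = 3b

9258b5cdc8125dc3262ffdcb3b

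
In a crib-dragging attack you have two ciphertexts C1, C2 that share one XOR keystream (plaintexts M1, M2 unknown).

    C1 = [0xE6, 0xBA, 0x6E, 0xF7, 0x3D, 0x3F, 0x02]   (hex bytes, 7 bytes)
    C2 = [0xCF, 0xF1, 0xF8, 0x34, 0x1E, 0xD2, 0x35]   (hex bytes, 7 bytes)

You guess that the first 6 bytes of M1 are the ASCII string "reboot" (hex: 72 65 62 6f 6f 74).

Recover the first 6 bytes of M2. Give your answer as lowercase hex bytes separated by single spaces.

5b 2e f4 ac 4c 99

First, C1 ⊕ C2 = (M1 ⊕ K) ⊕ (M2 ⊕ K) = M1 ⊕ M2, so the key drops out. Then M2 = (M1 ⊕ M2) ⊕ M1 over the first 6 bytes.
byte 0: (e6 ^ cf) ^ 72 = 29 ^ 72 = 5b
byte 1: (ba ^ f1) ^ 65 = 4b ^ 65 = 2e
byte 2: (6e ^ f8) ^ 62 = 96 ^ 62 = f4
byte 3: (f7 ^ 34) ^ 6f = c3 ^ 6f = ac
byte 4: (3d ^ 1e) ^ 6f = 23 ^ 6f = 4c
byte 5: (3f ^ d2) ^ 74 = ed ^ 74 = 99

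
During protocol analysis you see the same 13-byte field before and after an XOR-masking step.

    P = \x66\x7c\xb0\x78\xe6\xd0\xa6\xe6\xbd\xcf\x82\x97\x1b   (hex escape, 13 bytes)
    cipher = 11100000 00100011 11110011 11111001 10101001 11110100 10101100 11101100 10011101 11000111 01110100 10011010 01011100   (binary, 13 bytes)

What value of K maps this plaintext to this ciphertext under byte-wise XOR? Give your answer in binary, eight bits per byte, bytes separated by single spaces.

10000110 01011111 01000011 10000001 01001111 00100100 00001010 00001010 00100000 00001000 11110110 00001101 01000111

Since cipher = P ⊕ K, XORing both sides with P gives K = P ⊕ cipher.
66 xor e0 = 86
7c xor 23 = 5f
b0 xor f3 = 43
78 xor f9 = 81
e6 xor a9 = 4f
d0 xor f4 = 24
a6 xor ac = 0a
e6 xor ec = 0a
bd xor 9d = 20
cf xor c7 = 08
82 xor 74 = f6
97 xor 9a = 0d
1b xor 5c = 47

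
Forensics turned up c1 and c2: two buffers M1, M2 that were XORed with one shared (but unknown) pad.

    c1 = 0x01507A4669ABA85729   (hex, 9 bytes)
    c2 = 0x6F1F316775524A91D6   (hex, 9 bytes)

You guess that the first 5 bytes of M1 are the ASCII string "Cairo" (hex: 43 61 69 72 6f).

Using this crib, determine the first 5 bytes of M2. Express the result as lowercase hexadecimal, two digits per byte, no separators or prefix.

First, c1 ⊕ c2 = (M1 ⊕ K) ⊕ (M2 ⊕ K) = M1 ⊕ M2, so the key drops out. Then M2 = (M1 ⊕ M2) ⊕ M1 over the first 5 bytes.
byte 0: (01 XOR 6f) XOR 43 = 6e XOR 43 = 2d
byte 1: (50 XOR 1f) XOR 61 = 4f XOR 61 = 2e
byte 2: (7a XOR 31) XOR 69 = 4b XOR 69 = 22
byte 3: (46 XOR 67) XOR 72 = 21 XOR 72 = 53
byte 4: (69 XOR 75) XOR 6f = 1c XOR 6f = 73

2d2e225373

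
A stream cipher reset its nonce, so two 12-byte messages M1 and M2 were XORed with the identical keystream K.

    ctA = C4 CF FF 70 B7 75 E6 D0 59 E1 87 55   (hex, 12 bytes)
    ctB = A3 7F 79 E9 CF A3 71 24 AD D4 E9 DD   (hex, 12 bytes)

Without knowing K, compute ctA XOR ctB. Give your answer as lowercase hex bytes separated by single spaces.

67 b0 86 99 78 d6 97 f4 f4 35 6e 88

ctA ⊕ ctB = (M1 ⊕ K) ⊕ (M2 ⊕ K) = M1 ⊕ M2 — the shared key cancels under XOR.
11000100 XOR 10100011 = 01100111
11001111 XOR 01111111 = 10110000
11111111 XOR 01111001 = 10000110
01110000 XOR 11101001 = 10011001
10110111 XOR 11001111 = 01111000
01110101 XOR 10100011 = 11010110
11100110 XOR 01110001 = 10010111
11010000 XOR 00100100 = 11110100
01011001 XOR 10101101 = 11110100
11100001 XOR 11010100 = 00110101
10000111 XOR 11101001 = 01101110
01010101 XOR 11011101 = 10001000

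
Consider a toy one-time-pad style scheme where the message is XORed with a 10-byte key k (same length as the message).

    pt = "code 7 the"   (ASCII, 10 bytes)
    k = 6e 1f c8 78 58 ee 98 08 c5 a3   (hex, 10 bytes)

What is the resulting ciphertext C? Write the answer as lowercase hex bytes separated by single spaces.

XOR is its own inverse, so applying the key byte-wise gives the result directly.
63 ⊕ 6e = 0d
6f ⊕ 1f = 70
64 ⊕ c8 = ac
65 ⊕ 78 = 1d
20 ⊕ 58 = 78
37 ⊕ ee = d9
20 ⊕ 98 = b8
74 ⊕ 08 = 7c
68 ⊕ c5 = ad
65 ⊕ a3 = c6

0d 70 ac 1d 78 d9 b8 7c ad c6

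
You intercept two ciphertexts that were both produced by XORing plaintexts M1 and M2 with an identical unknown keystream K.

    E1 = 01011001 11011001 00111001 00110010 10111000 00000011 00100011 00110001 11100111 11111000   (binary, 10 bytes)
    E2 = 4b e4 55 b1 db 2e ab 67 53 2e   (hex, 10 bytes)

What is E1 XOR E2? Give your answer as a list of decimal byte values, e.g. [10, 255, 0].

E1 ⊕ E2 = (M1 ⊕ K) ⊕ (M2 ⊕ K) = M1 ⊕ M2 — the shared key cancels under XOR.
 89 xor  75 =  18
217 xor 228 =  61
 57 xor  85 = 108
 50 xor 177 = 131
184 xor 219 =  99
  3 xor  46 =  45
 35 xor 171 = 136
 49 xor 103 =  86
231 xor  83 = 180
248 xor  46 = 214

[18, 61, 108, 131, 99, 45, 136, 86, 180, 214]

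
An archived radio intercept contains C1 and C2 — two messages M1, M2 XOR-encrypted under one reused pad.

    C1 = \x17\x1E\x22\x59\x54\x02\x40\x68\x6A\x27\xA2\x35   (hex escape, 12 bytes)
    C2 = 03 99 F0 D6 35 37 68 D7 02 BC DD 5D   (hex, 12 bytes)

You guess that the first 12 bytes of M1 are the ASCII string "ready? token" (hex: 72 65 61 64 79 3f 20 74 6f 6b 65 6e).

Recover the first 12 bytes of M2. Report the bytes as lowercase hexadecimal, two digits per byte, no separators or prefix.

66e2b3eb180a08cb07f01a06

First, C1 ⊕ C2 = (M1 ⊕ K) ⊕ (M2 ⊕ K) = M1 ⊕ M2, so the key drops out. Then M2 = (M1 ⊕ M2) ⊕ M1 over the first 12 bytes.
byte 0: (17 ^ 03) ^ 72 = 14 ^ 72 = 66
byte 1: (1e ^ 99) ^ 65 = 87 ^ 65 = e2
byte 2: (22 ^ f0) ^ 61 = d2 ^ 61 = b3
byte 3: (59 ^ d6) ^ 64 = 8f ^ 64 = eb
byte 4: (54 ^ 35) ^ 79 = 61 ^ 79 = 18
byte 5: (02 ^ 37) ^ 3f = 35 ^ 3f = 0a
byte 6: (40 ^ 68) ^ 20 = 28 ^ 20 = 08
byte 7: (68 ^ d7) ^ 74 = bf ^ 74 = cb
byte 8: (6a ^ 02) ^ 6f = 68 ^ 6f = 07
byte 9: (27 ^ bc) ^ 6b = 9b ^ 6b = f0
byte 10: (a2 ^ dd) ^ 65 = 7f ^ 65 = 1a
byte 11: (35 ^ 5d) ^ 6e = 68 ^ 6e = 06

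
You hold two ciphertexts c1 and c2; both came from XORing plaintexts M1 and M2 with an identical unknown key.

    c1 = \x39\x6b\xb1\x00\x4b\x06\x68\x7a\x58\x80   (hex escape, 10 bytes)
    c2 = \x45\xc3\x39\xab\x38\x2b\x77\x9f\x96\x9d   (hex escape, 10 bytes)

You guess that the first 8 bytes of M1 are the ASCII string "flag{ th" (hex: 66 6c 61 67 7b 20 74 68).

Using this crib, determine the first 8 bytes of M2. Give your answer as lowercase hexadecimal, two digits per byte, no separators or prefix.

First, c1 ⊕ c2 = (M1 ⊕ K) ⊕ (M2 ⊕ K) = M1 ⊕ M2, so the key drops out. Then M2 = (M1 ⊕ M2) ⊕ M1 over the first 8 bytes.
byte 0: (39 ^ 45) ^ 66 = 7c ^ 66 = 1a
byte 1: (6b ^ c3) ^ 6c = a8 ^ 6c = c4
byte 2: (b1 ^ 39) ^ 61 = 88 ^ 61 = e9
byte 3: (00 ^ ab) ^ 67 = ab ^ 67 = cc
byte 4: (4b ^ 38) ^ 7b = 73 ^ 7b = 08
byte 5: (06 ^ 2b) ^ 20 = 2d ^ 20 = 0d
byte 6: (68 ^ 77) ^ 74 = 1f ^ 74 = 6b
byte 7: (7a ^ 9f) ^ 68 = e5 ^ 68 = 8d

1ac4e9cc080d6b8d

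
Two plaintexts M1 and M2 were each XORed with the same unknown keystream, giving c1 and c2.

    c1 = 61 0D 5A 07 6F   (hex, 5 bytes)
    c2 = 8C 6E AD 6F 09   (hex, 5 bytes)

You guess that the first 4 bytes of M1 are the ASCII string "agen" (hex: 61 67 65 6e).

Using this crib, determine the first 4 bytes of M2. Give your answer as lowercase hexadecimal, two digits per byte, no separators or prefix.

First, c1 ⊕ c2 = (M1 ⊕ K) ⊕ (M2 ⊕ K) = M1 ⊕ M2, so the key drops out. Then M2 = (M1 ⊕ M2) ⊕ M1 over the first 4 bytes.
byte 0: (61 ⊕ 8c) ⊕ 61 = ed ⊕ 61 = 8c
byte 1: (0d ⊕ 6e) ⊕ 67 = 63 ⊕ 67 = 04
byte 2: (5a ⊕ ad) ⊕ 65 = f7 ⊕ 65 = 92
byte 3: (07 ⊕ 6f) ⊕ 6e = 68 ⊕ 6e = 06

8c049206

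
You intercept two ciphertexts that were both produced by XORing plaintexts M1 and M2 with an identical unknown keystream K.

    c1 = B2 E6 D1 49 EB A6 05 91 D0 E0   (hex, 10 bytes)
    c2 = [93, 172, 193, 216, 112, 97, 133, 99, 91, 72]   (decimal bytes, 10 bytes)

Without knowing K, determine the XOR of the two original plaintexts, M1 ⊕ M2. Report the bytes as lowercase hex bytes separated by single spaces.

c1 ⊕ c2 = (M1 ⊕ K) ⊕ (M2 ⊕ K) = M1 ⊕ M2 — the shared key cancels under XOR.
b2 XOR 5d = ef
e6 XOR ac = 4a
d1 XOR c1 = 10
49 XOR d8 = 91
eb XOR 70 = 9b
a6 XOR 61 = c7
05 XOR 85 = 80
91 XOR 63 = f2
d0 XOR 5b = 8b
e0 XOR 48 = a8

ef 4a 10 91 9b c7 80 f2 8b a8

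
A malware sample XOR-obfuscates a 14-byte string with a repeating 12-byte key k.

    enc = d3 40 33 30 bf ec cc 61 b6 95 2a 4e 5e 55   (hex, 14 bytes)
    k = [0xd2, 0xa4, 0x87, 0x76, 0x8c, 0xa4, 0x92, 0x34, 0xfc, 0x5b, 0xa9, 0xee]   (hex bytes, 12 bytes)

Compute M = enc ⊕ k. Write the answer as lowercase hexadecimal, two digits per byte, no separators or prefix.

The 12-byte key repeats, so the effective keystream is d2 a4 87 76 8c a4 92 34 fc 5b a9 ee d2 a4.
byte 0: d3 XOR d2 = 01
byte 1: 40 XOR a4 = e4
byte 2: 33 XOR 87 = b4
byte 3: 30 XOR 76 = 46
byte 4: bf XOR 8c = 33
byte 5: ec XOR a4 = 48
byte 6: cc XOR 92 = 5e
byte 7: 61 XOR 34 = 55
byte 8: b6 XOR fc = 4a
byte 9: 95 XOR 5b = ce
byte 10: 2a XOR a9 = 83
byte 11: 4e XOR ee = a0
byte 12: 5e XOR d2 = 8c
byte 13: 55 XOR a4 = f1

01e4b44633485e554ace83a08cf1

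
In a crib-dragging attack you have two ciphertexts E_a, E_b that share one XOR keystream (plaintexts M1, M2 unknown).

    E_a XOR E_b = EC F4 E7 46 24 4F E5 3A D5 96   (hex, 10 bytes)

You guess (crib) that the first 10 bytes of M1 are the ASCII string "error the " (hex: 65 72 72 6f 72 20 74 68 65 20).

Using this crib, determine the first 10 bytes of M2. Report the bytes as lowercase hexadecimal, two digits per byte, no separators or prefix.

89869529566f9152b0b6

Since E_a ⊕ E_b = M1 ⊕ M2, XORing with the guessed M1 bytes yields the corresponding M2 bytes: M2 = (E_a ⊕ E_b) ⊕ M1.
ec ⊕ 65 = 89
f4 ⊕ 72 = 86
e7 ⊕ 72 = 95
46 ⊕ 6f = 29
24 ⊕ 72 = 56
4f ⊕ 20 = 6f
e5 ⊕ 74 = 91
3a ⊕ 68 = 52
d5 ⊕ 65 = b0
96 ⊕ 20 = b6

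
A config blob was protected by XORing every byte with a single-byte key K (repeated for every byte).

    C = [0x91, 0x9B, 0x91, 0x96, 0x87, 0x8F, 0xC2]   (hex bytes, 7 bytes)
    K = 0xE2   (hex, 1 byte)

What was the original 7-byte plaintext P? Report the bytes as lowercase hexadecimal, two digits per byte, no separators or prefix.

73797374656d20

The 1-byte key repeats, so the effective keystream is e2 e2 e2 e2 e2 e2 e2.
byte 0: 91 XOR e2 = 73
byte 1: 9b XOR e2 = 79
byte 2: 91 XOR e2 = 73
byte 3: 96 XOR e2 = 74
byte 4: 87 XOR e2 = 65
byte 5: 8f XOR e2 = 6d
byte 6: c2 XOR e2 = 20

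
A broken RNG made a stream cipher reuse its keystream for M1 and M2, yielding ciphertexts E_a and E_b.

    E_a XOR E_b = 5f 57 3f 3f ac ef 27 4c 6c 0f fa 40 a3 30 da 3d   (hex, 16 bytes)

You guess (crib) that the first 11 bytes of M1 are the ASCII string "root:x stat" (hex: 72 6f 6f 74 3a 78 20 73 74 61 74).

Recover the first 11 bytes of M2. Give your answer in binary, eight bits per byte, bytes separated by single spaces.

Since E_a ⊕ E_b = M1 ⊕ M2, XORing with the guessed M1 bytes yields the corresponding M2 bytes: M2 = (E_a ⊕ E_b) ⊕ M1.
5f ^ 72 = 2d
57 ^ 6f = 38
3f ^ 6f = 50
3f ^ 74 = 4b
ac ^ 3a = 96
ef ^ 78 = 97
27 ^ 20 = 07
4c ^ 73 = 3f
6c ^ 74 = 18
0f ^ 61 = 6e
fa ^ 74 = 8e

00101101 00111000 01010000 01001011 10010110 10010111 00000111 00111111 00011000 01101110 10001110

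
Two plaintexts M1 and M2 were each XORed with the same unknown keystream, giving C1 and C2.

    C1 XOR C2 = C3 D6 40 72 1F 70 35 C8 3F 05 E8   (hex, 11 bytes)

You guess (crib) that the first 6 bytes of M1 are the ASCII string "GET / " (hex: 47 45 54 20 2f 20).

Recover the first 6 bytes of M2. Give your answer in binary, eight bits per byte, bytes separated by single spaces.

Since C1 ⊕ C2 = M1 ⊕ M2, XORing with the guessed M1 bytes yields the corresponding M2 bytes: M2 = (C1 ⊕ C2) ⊕ M1.
195 xor  71 = 132
214 xor  69 = 147
 64 xor  84 =  20
114 xor  32 =  82
 31 xor  47 =  48
112 xor  32 =  80

10000100 10010011 00010100 01010010 00110000 01010000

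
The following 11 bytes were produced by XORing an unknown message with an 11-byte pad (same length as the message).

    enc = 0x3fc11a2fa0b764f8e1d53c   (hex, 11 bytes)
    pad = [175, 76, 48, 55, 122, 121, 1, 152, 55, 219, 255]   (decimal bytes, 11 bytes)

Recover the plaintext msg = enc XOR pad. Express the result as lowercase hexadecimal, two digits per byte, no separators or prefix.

908d2a18dace6560d60ec3

3f xor af = 90
c1 xor 4c = 8d
1a xor 30 = 2a
2f xor 37 = 18
a0 xor 7a = da
b7 xor 79 = ce
64 xor 01 = 65
f8 xor 98 = 60
e1 xor 37 = d6
d5 xor db = 0e
3c xor ff = c3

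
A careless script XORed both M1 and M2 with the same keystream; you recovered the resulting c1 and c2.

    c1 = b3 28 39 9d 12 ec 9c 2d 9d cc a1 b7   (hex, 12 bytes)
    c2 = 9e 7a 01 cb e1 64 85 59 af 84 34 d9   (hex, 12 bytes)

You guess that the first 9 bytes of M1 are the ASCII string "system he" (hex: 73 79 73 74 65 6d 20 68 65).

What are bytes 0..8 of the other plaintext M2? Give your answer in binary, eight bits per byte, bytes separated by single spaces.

First, c1 ⊕ c2 = (M1 ⊕ K) ⊕ (M2 ⊕ K) = M1 ⊕ M2, so the key drops out. Then M2 = (M1 ⊕ M2) ⊕ M1 over the first 9 bytes.
byte 0: (b3 XOR 9e) XOR 73 = 2d XOR 73 = 5e
byte 1: (28 XOR 7a) XOR 79 = 52 XOR 79 = 2b
byte 2: (39 XOR 01) XOR 73 = 38 XOR 73 = 4b
byte 3: (9d XOR cb) XOR 74 = 56 XOR 74 = 22
byte 4: (12 XOR e1) XOR 65 = f3 XOR 65 = 96
byte 5: (ec XOR 64) XOR 6d = 88 XOR 6d = e5
byte 6: (9c XOR 85) XOR 20 = 19 XOR 20 = 39
byte 7: (2d XOR 59) XOR 68 = 74 XOR 68 = 1c
byte 8: (9d XOR af) XOR 65 = 32 XOR 65 = 57

01011110 00101011 01001011 00100010 10010110 11100101 00111001 00011100 01010111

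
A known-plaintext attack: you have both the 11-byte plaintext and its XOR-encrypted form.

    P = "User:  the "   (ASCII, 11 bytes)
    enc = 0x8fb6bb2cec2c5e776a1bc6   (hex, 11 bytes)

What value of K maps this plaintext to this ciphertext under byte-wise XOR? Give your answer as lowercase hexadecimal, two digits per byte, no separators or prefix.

Since enc = P ⊕ K, XORing both sides with P gives K = P ⊕ enc.
 85 XOR 143 = 218
115 XOR 182 = 197
101 XOR 187 = 222
114 XOR  44 =  94
 58 XOR 236 = 214
 32 XOR  44 =  12
 32 XOR  94 = 126
116 XOR 119 =   3
104 XOR 106 =   2
101 XOR  27 = 126
 32 XOR 198 = 230

dac5de5ed60c7e03027ee6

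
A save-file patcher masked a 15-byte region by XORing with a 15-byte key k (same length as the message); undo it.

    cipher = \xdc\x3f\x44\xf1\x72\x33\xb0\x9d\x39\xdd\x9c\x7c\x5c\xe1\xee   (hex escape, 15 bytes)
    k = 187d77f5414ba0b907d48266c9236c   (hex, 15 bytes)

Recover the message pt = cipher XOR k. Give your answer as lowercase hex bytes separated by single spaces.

XOR is its own inverse, so applying the key byte-wise gives the result directly.
dc XOR 18 = c4
3f XOR 7d = 42
44 XOR 77 = 33
f1 XOR f5 = 04
72 XOR 41 = 33
33 XOR 4b = 78
b0 XOR a0 = 10
9d XOR b9 = 24
39 XOR 07 = 3e
dd XOR d4 = 09
9c XOR 82 = 1e
7c XOR 66 = 1a
5c XOR c9 = 95
e1 XOR 23 = c2
ee XOR 6c = 82

c4 42 33 04 33 78 10 24 3e 09 1e 1a 95 c2 82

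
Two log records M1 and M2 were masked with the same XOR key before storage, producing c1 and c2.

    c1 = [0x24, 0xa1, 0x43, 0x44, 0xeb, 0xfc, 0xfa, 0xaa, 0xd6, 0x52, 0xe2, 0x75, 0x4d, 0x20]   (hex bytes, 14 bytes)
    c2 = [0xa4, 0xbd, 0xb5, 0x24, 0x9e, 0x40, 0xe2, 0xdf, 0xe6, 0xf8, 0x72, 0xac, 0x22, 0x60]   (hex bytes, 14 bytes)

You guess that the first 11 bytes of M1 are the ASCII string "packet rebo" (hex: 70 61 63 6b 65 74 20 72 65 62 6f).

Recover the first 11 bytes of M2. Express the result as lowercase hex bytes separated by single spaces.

f0 7d 95 0b 10 c8 38 07 55 c8 ff

First, c1 ⊕ c2 = (M1 ⊕ K) ⊕ (M2 ⊕ K) = M1 ⊕ M2, so the key drops out. Then M2 = (M1 ⊕ M2) ⊕ M1 over the first 11 bytes.
byte 0: (24 XOR a4) XOR 70 = 80 XOR 70 = f0
byte 1: (a1 XOR bd) XOR 61 = 1c XOR 61 = 7d
byte 2: (43 XOR b5) XOR 63 = f6 XOR 63 = 95
byte 3: (44 XOR 24) XOR 6b = 60 XOR 6b = 0b
byte 4: (eb XOR 9e) XOR 65 = 75 XOR 65 = 10
byte 5: (fc XOR 40) XOR 74 = bc XOR 74 = c8
byte 6: (fa XOR e2) XOR 20 = 18 XOR 20 = 38
byte 7: (aa XOR df) XOR 72 = 75 XOR 72 = 07
byte 8: (d6 XOR e6) XOR 65 = 30 XOR 65 = 55
byte 9: (52 XOR f8) XOR 62 = aa XOR 62 = c8
byte 10: (e2 XOR 72) XOR 6f = 90 XOR 6f = ff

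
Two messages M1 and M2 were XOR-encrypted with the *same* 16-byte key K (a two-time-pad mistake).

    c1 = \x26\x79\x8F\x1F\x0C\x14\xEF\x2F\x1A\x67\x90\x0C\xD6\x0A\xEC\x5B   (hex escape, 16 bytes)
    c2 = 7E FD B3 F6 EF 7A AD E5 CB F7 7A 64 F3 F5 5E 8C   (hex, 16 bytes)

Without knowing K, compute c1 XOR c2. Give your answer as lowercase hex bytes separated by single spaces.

c1 ⊕ c2 = (M1 ⊕ K) ⊕ (M2 ⊕ K) = M1 ⊕ M2 — the shared key cancels under XOR.
00100110 ⊕ 01111110 = 01011000
01111001 ⊕ 11111101 = 10000100
10001111 ⊕ 10110011 = 00111100
00011111 ⊕ 11110110 = 11101001
00001100 ⊕ 11101111 = 11100011
00010100 ⊕ 01111010 = 01101110
11101111 ⊕ 10101101 = 01000010
00101111 ⊕ 11100101 = 11001010
00011010 ⊕ 11001011 = 11010001
01100111 ⊕ 11110111 = 10010000
10010000 ⊕ 01111010 = 11101010
00001100 ⊕ 01100100 = 01101000
11010110 ⊕ 11110011 = 00100101
00001010 ⊕ 11110101 = 11111111
11101100 ⊕ 01011110 = 10110010
01011011 ⊕ 10001100 = 11010111

58 84 3c e9 e3 6e 42 ca d1 90 ea 68 25 ff b2 d7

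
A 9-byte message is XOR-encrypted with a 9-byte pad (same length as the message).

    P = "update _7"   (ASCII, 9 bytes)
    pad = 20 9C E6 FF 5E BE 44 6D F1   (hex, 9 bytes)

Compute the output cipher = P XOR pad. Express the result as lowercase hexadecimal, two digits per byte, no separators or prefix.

byte 0: 75 XOR 20 = 55
byte 1: 70 XOR 9c = ec
byte 2: 64 XOR e6 = 82
byte 3: 61 XOR ff = 9e
byte 4: 74 XOR 5e = 2a
byte 5: 65 XOR be = db
byte 6: 20 XOR 44 = 64
byte 7: 5f XOR 6d = 32
byte 8: 37 XOR f1 = c6

55ec829e2adb6432c6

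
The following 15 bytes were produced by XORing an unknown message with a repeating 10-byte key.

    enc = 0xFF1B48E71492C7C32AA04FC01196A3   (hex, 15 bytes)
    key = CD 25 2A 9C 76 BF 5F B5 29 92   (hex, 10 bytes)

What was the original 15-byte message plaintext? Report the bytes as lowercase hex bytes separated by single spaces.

The 10-byte key repeats, so the effective keystream is cd 25 2a 9c 76 bf 5f b5 29 92 cd 25 2a 9c 76.
byte 0: 11111111 ^ 11001101 = 00110010
byte 1: 00011011 ^ 00100101 = 00111110
byte 2: 01001000 ^ 00101010 = 01100010
byte 3: 11100111 ^ 10011100 = 01111011
byte 4: 00010100 ^ 01110110 = 01100010
byte 5: 10010010 ^ 10111111 = 00101101
byte 6: 11000111 ^ 01011111 = 10011000
byte 7: 11000011 ^ 10110101 = 01110110
byte 8: 00101010 ^ 00101001 = 00000011
byte 9: 10100000 ^ 10010010 = 00110010
byte 10: 01001111 ^ 11001101 = 10000010
byte 11: 11000000 ^ 00100101 = 11100101
byte 12: 00010001 ^ 00101010 = 00111011
byte 13: 10010110 ^ 10011100 = 00001010
byte 14: 10100011 ^ 01110110 = 11010101

32 3e 62 7b 62 2d 98 76 03 32 82 e5 3b 0a d5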